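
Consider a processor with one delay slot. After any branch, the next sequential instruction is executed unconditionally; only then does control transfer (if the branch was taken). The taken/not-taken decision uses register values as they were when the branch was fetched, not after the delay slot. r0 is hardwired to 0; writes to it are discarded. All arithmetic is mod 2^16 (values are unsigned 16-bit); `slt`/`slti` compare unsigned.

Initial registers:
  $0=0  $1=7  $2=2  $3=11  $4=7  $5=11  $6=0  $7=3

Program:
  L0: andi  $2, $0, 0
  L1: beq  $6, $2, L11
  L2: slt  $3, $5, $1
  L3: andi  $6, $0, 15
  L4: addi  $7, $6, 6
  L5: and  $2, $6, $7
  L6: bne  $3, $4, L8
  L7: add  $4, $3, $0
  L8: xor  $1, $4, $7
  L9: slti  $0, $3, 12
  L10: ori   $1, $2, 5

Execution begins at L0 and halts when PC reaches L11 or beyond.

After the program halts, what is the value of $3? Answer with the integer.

PC=0  andi  $2, $0, 0        | $0=0 $1=7 $2=0 $3=11 $4=7 $5=11 $6=0 $7=3
PC=1  beq  $6, $2, L11       | $0=0 $1=7 $2=0 $3=11 $4=7 $5=11 $6=0 $7=3  [TAKEN]
PC=2  slt  $3, $5, $1        | $0=0 $1=7 $2=0 $3=0 $4=7 $5=11 $6=0 $7=3

0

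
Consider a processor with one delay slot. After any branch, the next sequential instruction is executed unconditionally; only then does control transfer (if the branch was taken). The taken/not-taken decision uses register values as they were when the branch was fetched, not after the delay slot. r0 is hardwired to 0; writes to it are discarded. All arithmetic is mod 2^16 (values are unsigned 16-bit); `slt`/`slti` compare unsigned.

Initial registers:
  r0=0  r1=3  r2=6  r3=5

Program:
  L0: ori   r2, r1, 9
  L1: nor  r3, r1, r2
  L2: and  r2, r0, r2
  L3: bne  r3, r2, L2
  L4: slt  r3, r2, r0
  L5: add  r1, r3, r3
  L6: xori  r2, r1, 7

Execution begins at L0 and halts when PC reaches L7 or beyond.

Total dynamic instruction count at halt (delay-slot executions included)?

[0] ori   r2, r1, 9  →  {r0:0, r1:3, r2:11, r3:5}
[1] nor  r3, r1, r2  →  {r0:0, r1:3, r2:11, r3:65524}
[2] and  r2, r0, r2  →  {r0:0, r1:3, r2:0, r3:65524}
[3] bne  r3, r2, L2  →  {r0:0, r1:3, r2:0, r3:65524}  ⟨branch taken⟩
[4] slt  r3, r2, r0  →  {r0:0, r1:3, r2:0, r3:0}
[2] and  r2, r0, r2  →  {r0:0, r1:3, r2:0, r3:0}
[3] bne  r3, r2, L2  →  {r0:0, r1:3, r2:0, r3:0}  ⟨branch fallthrough⟩
[4] slt  r3, r2, r0  →  {r0:0, r1:3, r2:0, r3:0}
[5] add  r1, r3, r3  →  {r0:0, r1:0, r2:0, r3:0}
[6] xori  r2, r1, 7  →  {r0:0, r1:0, r2:7, r3:0}

10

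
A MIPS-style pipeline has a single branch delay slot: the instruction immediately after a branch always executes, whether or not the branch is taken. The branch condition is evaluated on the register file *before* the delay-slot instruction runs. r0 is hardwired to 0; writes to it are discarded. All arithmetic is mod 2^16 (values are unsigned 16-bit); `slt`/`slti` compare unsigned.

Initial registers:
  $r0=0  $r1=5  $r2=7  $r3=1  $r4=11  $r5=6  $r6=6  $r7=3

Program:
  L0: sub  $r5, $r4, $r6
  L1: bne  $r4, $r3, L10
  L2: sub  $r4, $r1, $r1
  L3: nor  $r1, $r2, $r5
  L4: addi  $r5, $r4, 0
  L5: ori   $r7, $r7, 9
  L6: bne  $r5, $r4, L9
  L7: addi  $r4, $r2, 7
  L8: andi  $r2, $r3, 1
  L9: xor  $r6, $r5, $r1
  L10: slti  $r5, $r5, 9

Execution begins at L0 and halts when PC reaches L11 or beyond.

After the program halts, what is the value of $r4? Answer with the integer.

[0] sub  $r5, $r4, $r6  →  {$r0:0, $r1:5, $r2:7, $r3:1, $r4:11, $r5:5, $r6:6, $r7:3}
[1] bne  $r4, $r3, L10  →  {$r0:0, $r1:5, $r2:7, $r3:1, $r4:11, $r5:5, $r6:6, $r7:3}  ⟨branch taken⟩
[2] sub  $r4, $r1, $r1  →  {$r0:0, $r1:5, $r2:7, $r3:1, $r4:0, $r5:5, $r6:6, $r7:3}
[10] slti  $r5, $r5, 9  →  {$r0:0, $r1:5, $r2:7, $r3:1, $r4:0, $r5:1, $r6:6, $r7:3}

0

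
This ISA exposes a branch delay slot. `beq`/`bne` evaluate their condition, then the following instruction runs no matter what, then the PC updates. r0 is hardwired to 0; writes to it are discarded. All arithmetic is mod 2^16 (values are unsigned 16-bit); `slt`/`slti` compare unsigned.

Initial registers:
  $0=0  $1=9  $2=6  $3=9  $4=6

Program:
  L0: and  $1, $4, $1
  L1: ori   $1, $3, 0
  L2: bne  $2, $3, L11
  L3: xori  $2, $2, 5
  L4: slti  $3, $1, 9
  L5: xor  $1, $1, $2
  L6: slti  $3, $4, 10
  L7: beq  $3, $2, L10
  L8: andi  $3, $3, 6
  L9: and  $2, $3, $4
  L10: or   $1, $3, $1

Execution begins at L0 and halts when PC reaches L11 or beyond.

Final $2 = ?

3

[0] and  $1, $4, $1  →  {$0:0, $1:0, $2:6, $3:9, $4:6}
[1] ori   $1, $3, 0  →  {$0:0, $1:9, $2:6, $3:9, $4:6}
[2] bne  $2, $3, L11  →  {$0:0, $1:9, $2:6, $3:9, $4:6}  ⟨branch taken⟩
[3] xori  $2, $2, 5  →  {$0:0, $1:9, $2:3, $3:9, $4:6}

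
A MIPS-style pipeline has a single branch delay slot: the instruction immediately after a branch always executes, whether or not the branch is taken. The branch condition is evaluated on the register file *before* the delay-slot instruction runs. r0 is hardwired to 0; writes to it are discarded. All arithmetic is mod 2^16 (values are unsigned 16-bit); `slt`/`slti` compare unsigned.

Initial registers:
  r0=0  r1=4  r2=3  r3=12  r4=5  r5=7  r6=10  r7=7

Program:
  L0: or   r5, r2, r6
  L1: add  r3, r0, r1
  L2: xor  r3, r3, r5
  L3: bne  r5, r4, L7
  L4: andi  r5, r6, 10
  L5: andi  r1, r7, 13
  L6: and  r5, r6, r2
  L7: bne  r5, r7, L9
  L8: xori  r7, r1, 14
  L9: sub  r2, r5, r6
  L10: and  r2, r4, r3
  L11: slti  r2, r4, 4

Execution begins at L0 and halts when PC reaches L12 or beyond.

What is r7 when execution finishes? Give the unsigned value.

  step pc=0: or   r5, r2, r6  regs=(0,4,3,12,5,11,10,7)
  step pc=1: add  r3, r0, r1  regs=(0,4,3,4,5,11,10,7)
  step pc=2: xor  r3, r3, r5  regs=(0,4,3,15,5,11,10,7)
  step pc=3: bne  r5, r4, L7  cond=T  regs=(0,4,3,15,5,11,10,7)
  step pc=4: andi  r5, r6, 10  regs=(0,4,3,15,5,10,10,7)
  step pc=7: bne  r5, r7, L9  cond=T  regs=(0,4,3,15,5,10,10,7)
  step pc=8: xori  r7, r1, 14  regs=(0,4,3,15,5,10,10,10)
  step pc=9: sub  r2, r5, r6  regs=(0,4,0,15,5,10,10,10)
  step pc=10: and  r2, r4, r3  regs=(0,4,5,15,5,10,10,10)
  step pc=11: slti  r2, r4, 4  regs=(0,4,0,15,5,10,10,10)

10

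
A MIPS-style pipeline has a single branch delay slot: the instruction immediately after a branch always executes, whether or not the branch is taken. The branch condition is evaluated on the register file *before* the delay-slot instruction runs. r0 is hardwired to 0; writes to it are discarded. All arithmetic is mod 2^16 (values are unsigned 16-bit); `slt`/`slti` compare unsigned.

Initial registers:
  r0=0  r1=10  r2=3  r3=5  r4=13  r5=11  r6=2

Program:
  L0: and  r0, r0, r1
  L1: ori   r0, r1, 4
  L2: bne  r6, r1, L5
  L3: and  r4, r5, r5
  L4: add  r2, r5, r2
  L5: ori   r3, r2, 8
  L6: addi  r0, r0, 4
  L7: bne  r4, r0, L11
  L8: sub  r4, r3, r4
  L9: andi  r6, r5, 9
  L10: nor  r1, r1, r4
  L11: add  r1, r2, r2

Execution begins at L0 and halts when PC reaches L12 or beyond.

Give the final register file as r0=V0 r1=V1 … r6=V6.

#0 and  r0, r0, r1 ; 0/10/3/5/13/11/2
#1 ori   r0, r1, 4 ; 0/10/3/5/13/11/2
#2 bne  r6, r1, L5 ; 0/10/3/5/13/11/2 ; →target
#3 and  r4, r5, r5 ; 0/10/3/5/11/11/2
#5 ori   r3, r2, 8 ; 0/10/3/11/11/11/2
#6 addi  r0, r0, 4 ; 0/10/3/11/11/11/2
#7 bne  r4, r0, L11 ; 0/10/3/11/11/11/2 ; →target
#8 sub  r4, r3, r4 ; 0/10/3/11/0/11/2
#11 add  r1, r2, r2 ; 0/6/3/11/0/11/2

r0=0 r1=6 r2=3 r3=11 r4=0 r5=11 r6=2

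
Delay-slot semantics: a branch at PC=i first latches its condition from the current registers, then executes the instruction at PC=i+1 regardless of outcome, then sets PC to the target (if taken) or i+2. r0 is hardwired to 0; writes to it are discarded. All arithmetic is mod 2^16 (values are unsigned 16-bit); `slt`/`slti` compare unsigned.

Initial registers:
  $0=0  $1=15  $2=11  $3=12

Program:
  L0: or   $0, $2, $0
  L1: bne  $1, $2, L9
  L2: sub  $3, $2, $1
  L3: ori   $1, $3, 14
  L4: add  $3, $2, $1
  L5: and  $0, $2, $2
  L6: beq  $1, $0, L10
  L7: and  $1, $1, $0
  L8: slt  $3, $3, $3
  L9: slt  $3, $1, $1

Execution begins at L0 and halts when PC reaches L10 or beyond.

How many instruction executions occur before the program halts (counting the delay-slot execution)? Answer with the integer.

4

[0] or   $0, $2, $0  →  {$0:0, $1:15, $2:11, $3:12}
[1] bne  $1, $2, L9  →  {$0:0, $1:15, $2:11, $3:12}  ⟨branch taken⟩
[2] sub  $3, $2, $1  →  {$0:0, $1:15, $2:11, $3:65532}
[9] slt  $3, $1, $1  →  {$0:0, $1:15, $2:11, $3:0}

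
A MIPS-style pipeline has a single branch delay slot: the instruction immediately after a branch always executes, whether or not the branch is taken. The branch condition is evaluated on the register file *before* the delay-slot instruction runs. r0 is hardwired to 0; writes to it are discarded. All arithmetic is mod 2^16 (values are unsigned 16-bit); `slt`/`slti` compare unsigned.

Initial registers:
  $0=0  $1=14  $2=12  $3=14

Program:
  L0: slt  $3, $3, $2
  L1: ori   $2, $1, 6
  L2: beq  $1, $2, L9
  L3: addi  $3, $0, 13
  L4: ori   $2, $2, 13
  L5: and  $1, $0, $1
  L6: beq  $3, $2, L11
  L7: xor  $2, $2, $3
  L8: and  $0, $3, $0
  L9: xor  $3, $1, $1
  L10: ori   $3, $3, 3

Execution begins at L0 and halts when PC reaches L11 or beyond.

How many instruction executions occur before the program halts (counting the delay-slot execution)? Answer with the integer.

  step pc=0: slt  $3, $3, $2  regs=(0,14,12,0)
  step pc=1: ori   $2, $1, 6  regs=(0,14,14,0)
  step pc=2: beq  $1, $2, L9  cond=T  regs=(0,14,14,0)
  step pc=3: addi  $3, $0, 13  regs=(0,14,14,13)
  step pc=9: xor  $3, $1, $1  regs=(0,14,14,0)
  step pc=10: ori   $3, $3, 3  regs=(0,14,14,3)

6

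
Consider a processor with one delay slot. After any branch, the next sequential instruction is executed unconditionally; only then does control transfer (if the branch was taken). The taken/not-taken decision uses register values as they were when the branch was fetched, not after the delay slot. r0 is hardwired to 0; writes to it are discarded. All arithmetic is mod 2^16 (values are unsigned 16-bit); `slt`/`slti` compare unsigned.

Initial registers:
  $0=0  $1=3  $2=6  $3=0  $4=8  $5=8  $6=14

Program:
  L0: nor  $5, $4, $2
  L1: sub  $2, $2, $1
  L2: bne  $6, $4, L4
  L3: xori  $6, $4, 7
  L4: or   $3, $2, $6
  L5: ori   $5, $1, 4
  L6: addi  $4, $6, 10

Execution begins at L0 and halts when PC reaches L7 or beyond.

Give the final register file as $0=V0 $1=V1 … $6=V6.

$0=0 $1=3 $2=3 $3=15 $4=25 $5=7 $6=15

[0] nor  $5, $4, $2  →  {$0:0, $1:3, $2:6, $3:0, $4:8, $5:65521, $6:14}
[1] sub  $2, $2, $1  →  {$0:0, $1:3, $2:3, $3:0, $4:8, $5:65521, $6:14}
[2] bne  $6, $4, L4  →  {$0:0, $1:3, $2:3, $3:0, $4:8, $5:65521, $6:14}  ⟨branch taken⟩
[3] xori  $6, $4, 7  →  {$0:0, $1:3, $2:3, $3:0, $4:8, $5:65521, $6:15}
[4] or   $3, $2, $6  →  {$0:0, $1:3, $2:3, $3:15, $4:8, $5:65521, $6:15}
[5] ori   $5, $1, 4  →  {$0:0, $1:3, $2:3, $3:15, $4:8, $5:7, $6:15}
[6] addi  $4, $6, 10  →  {$0:0, $1:3, $2:3, $3:15, $4:25, $5:7, $6:15}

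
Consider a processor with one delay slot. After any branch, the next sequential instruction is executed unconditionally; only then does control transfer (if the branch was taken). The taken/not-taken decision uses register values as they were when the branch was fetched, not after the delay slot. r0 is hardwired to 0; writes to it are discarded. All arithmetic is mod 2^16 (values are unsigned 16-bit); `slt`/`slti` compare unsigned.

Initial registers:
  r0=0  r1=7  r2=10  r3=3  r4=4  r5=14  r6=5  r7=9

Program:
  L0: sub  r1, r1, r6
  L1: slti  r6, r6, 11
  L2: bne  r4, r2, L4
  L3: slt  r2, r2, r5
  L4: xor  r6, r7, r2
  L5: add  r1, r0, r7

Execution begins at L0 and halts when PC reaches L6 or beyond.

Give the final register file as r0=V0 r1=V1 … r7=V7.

r0=0 r1=9 r2=1 r3=3 r4=4 r5=14 r6=8 r7=9

PC=0  sub  r1, r1, r6        | r0=0 r1=2 r2=10 r3=3 r4=4 r5=14 r6=5 r7=9
PC=1  slti  r6, r6, 11       | r0=0 r1=2 r2=10 r3=3 r4=4 r5=14 r6=1 r7=9
PC=2  bne  r4, r2, L4        | r0=0 r1=2 r2=10 r3=3 r4=4 r5=14 r6=1 r7=9  [TAKEN]
PC=3  slt  r2, r2, r5        | r0=0 r1=2 r2=1 r3=3 r4=4 r5=14 r6=1 r7=9
PC=4  xor  r6, r7, r2        | r0=0 r1=2 r2=1 r3=3 r4=4 r5=14 r6=8 r7=9
PC=5  add  r1, r0, r7        | r0=0 r1=9 r2=1 r3=3 r4=4 r5=14 r6=8 r7=9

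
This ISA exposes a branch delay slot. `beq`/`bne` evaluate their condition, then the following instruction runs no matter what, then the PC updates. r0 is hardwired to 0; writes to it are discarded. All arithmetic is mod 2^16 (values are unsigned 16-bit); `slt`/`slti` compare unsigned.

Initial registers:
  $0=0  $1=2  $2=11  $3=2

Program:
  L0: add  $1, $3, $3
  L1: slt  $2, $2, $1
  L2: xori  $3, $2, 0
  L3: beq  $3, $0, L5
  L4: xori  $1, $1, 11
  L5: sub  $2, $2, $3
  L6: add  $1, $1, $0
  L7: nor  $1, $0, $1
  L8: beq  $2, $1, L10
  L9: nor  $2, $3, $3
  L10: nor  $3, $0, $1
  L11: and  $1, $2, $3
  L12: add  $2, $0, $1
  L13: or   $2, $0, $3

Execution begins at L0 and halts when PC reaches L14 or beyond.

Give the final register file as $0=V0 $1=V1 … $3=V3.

$0=0 $1=15 $2=15 $3=15

#0 add  $1, $3, $3 ; 0/4/11/2
#1 slt  $2, $2, $1 ; 0/4/0/2
#2 xori  $3, $2, 0 ; 0/4/0/0
#3 beq  $3, $0, L5 ; 0/4/0/0 ; →target
#4 xori  $1, $1, 11 ; 0/15/0/0
#5 sub  $2, $2, $3 ; 0/15/0/0
#6 add  $1, $1, $0 ; 0/15/0/0
#7 nor  $1, $0, $1 ; 0/65520/0/0
#8 beq  $2, $1, L10 ; 0/65520/0/0 ; →fallthru
#9 nor  $2, $3, $3 ; 0/65520/65535/0
#10 nor  $3, $0, $1 ; 0/65520/65535/15
#11 and  $1, $2, $3 ; 0/15/65535/15
#12 add  $2, $0, $1 ; 0/15/15/15
#13 or   $2, $0, $3 ; 0/15/15/15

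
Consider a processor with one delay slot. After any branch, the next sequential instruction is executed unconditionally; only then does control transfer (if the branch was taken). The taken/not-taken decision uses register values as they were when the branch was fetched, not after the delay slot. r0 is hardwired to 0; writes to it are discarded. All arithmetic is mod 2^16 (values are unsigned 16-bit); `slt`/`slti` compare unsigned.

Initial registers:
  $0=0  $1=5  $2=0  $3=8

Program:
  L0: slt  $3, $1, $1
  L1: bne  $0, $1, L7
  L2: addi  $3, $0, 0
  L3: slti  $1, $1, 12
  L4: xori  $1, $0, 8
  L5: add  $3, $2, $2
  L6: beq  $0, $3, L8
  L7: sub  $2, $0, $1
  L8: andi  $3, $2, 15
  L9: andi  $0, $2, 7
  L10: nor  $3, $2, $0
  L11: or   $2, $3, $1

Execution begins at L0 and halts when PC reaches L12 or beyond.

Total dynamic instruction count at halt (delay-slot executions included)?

8

[0] slt  $3, $1, $1  →  {$0:0, $1:5, $2:0, $3:0}
[1] bne  $0, $1, L7  →  {$0:0, $1:5, $2:0, $3:0}  ⟨branch taken⟩
[2] addi  $3, $0, 0  →  {$0:0, $1:5, $2:0, $3:0}
[7] sub  $2, $0, $1  →  {$0:0, $1:5, $2:65531, $3:0}
[8] andi  $3, $2, 15  →  {$0:0, $1:5, $2:65531, $3:11}
[9] andi  $0, $2, 7  →  {$0:0, $1:5, $2:65531, $3:11}
[10] nor  $3, $2, $0  →  {$0:0, $1:5, $2:65531, $3:4}
[11] or   $2, $3, $1  →  {$0:0, $1:5, $2:5, $3:4}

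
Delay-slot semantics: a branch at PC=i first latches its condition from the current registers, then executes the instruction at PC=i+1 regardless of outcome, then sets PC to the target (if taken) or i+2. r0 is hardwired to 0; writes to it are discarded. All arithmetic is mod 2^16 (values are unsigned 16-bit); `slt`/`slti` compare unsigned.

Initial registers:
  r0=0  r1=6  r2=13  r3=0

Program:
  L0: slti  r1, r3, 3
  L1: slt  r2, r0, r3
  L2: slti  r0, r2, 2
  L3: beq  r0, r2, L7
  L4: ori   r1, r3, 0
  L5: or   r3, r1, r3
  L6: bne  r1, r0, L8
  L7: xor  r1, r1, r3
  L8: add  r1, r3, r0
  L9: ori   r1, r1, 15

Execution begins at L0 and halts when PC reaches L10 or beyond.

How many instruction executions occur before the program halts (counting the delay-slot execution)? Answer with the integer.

8

PC=0  slti  r1, r3, 3        | r0=0 r1=1 r2=13 r3=0
PC=1  slt  r2, r0, r3        | r0=0 r1=1 r2=0 r3=0
PC=2  slti  r0, r2, 2        | r0=0 r1=1 r2=0 r3=0
PC=3  beq  r0, r2, L7        | r0=0 r1=1 r2=0 r3=0  [TAKEN]
PC=4  ori   r1, r3, 0        | r0=0 r1=0 r2=0 r3=0
PC=7  xor  r1, r1, r3        | r0=0 r1=0 r2=0 r3=0
PC=8  add  r1, r3, r0        | r0=0 r1=0 r2=0 r3=0
PC=9  ori   r1, r1, 15       | r0=0 r1=15 r2=0 r3=0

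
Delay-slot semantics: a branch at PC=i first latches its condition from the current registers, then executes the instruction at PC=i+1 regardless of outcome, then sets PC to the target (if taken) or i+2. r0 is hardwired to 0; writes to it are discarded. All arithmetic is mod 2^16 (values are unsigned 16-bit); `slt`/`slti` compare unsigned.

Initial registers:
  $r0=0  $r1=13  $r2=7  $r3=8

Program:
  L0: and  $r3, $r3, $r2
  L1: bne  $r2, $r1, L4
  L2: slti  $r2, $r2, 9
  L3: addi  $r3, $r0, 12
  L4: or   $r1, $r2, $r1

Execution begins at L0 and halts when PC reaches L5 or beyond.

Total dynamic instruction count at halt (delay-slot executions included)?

#0 and  $r3, $r3, $r2 ; 0/13/7/0
#1 bne  $r2, $r1, L4 ; 0/13/7/0 ; →target
#2 slti  $r2, $r2, 9 ; 0/13/1/0
#4 or   $r1, $r2, $r1 ; 0/13/1/0

4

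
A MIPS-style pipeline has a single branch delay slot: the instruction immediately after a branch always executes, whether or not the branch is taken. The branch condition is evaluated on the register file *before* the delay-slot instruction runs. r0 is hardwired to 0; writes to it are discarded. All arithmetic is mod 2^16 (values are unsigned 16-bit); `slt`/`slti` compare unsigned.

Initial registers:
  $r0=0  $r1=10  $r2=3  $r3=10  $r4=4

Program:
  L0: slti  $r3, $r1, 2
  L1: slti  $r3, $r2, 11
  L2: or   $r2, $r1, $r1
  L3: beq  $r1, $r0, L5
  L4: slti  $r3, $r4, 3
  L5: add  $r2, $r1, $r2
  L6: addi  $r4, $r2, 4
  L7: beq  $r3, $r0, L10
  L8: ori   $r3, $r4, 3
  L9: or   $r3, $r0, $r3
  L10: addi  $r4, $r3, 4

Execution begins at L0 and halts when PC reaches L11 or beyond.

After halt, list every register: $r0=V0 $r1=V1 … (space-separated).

$r0=0 $r1=10 $r2=20 $r3=27 $r4=31

PC=0  slti  $r3, $r1, 2      | $r0=0 $r1=10 $r2=3 $r3=0 $r4=4
PC=1  slti  $r3, $r2, 11     | $r0=0 $r1=10 $r2=3 $r3=1 $r4=4
PC=2  or   $r2, $r1, $r1     | $r0=0 $r1=10 $r2=10 $r3=1 $r4=4
PC=3  beq  $r1, $r0, L5      | $r0=0 $r1=10 $r2=10 $r3=1 $r4=4  [not taken]
PC=4  slti  $r3, $r4, 3      | $r0=0 $r1=10 $r2=10 $r3=0 $r4=4
PC=5  add  $r2, $r1, $r2     | $r0=0 $r1=10 $r2=20 $r3=0 $r4=4
PC=6  addi  $r4, $r2, 4      | $r0=0 $r1=10 $r2=20 $r3=0 $r4=24
PC=7  beq  $r3, $r0, L10     | $r0=0 $r1=10 $r2=20 $r3=0 $r4=24  [TAKEN]
PC=8  ori   $r3, $r4, 3      | $r0=0 $r1=10 $r2=20 $r3=27 $r4=24
PC=10 addi  $r4, $r3, 4      | $r0=0 $r1=10 $r2=20 $r3=27 $r4=31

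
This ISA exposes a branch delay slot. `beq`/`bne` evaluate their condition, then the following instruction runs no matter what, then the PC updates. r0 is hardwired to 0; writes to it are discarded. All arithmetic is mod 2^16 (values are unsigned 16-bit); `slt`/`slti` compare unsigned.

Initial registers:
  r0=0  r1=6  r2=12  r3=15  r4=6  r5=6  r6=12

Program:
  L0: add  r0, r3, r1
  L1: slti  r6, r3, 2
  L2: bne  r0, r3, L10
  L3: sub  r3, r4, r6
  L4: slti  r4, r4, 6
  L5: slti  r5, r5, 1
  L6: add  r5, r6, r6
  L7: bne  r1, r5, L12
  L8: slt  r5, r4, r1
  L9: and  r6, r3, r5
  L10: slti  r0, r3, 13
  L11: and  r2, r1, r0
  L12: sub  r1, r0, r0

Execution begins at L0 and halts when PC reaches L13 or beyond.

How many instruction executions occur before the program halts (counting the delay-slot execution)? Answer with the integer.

7

  step pc=0: add  r0, r3, r1  regs=(0,6,12,15,6,6,12)
  step pc=1: slti  r6, r3, 2  regs=(0,6,12,15,6,6,0)
  step pc=2: bne  r0, r3, L10  cond=T  regs=(0,6,12,15,6,6,0)
  step pc=3: sub  r3, r4, r6  regs=(0,6,12,6,6,6,0)
  step pc=10: slti  r0, r3, 13  regs=(0,6,12,6,6,6,0)
  step pc=11: and  r2, r1, r0  regs=(0,6,0,6,6,6,0)
  step pc=12: sub  r1, r0, r0  regs=(0,0,0,6,6,6,0)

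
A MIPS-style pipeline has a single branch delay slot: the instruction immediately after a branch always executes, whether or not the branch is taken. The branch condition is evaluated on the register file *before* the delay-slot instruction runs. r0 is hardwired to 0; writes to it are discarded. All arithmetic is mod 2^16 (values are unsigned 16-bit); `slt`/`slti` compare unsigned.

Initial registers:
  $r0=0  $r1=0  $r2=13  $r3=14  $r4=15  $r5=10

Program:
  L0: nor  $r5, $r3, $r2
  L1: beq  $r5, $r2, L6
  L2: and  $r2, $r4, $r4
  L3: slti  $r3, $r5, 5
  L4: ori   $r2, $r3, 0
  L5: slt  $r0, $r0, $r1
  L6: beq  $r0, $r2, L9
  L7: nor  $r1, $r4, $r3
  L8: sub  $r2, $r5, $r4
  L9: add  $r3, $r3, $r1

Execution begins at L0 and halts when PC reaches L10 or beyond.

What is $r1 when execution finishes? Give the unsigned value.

#0 nor  $r5, $r3, $r2 ; 0/0/13/14/15/65520
#1 beq  $r5, $r2, L6 ; 0/0/13/14/15/65520 ; →fallthru
#2 and  $r2, $r4, $r4 ; 0/0/15/14/15/65520
#3 slti  $r3, $r5, 5 ; 0/0/15/0/15/65520
#4 ori   $r2, $r3, 0 ; 0/0/0/0/15/65520
#5 slt  $r0, $r0, $r1 ; 0/0/0/0/15/65520
#6 beq  $r0, $r2, L9 ; 0/0/0/0/15/65520 ; →target
#7 nor  $r1, $r4, $r3 ; 0/65520/0/0/15/65520
#9 add  $r3, $r3, $r1 ; 0/65520/0/65520/15/65520

65520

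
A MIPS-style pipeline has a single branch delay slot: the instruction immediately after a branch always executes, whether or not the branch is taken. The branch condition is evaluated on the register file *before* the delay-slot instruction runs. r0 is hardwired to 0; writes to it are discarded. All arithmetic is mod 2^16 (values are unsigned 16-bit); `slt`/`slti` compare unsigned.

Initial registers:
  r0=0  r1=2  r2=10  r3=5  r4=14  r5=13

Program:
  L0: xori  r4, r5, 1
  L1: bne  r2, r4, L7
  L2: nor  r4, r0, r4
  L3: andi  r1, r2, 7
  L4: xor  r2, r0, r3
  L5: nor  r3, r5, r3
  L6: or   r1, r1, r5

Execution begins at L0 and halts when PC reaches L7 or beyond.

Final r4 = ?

65523

#0 xori  r4, r5, 1 ; 0/2/10/5/12/13
#1 bne  r2, r4, L7 ; 0/2/10/5/12/13 ; →target
#2 nor  r4, r0, r4 ; 0/2/10/5/65523/13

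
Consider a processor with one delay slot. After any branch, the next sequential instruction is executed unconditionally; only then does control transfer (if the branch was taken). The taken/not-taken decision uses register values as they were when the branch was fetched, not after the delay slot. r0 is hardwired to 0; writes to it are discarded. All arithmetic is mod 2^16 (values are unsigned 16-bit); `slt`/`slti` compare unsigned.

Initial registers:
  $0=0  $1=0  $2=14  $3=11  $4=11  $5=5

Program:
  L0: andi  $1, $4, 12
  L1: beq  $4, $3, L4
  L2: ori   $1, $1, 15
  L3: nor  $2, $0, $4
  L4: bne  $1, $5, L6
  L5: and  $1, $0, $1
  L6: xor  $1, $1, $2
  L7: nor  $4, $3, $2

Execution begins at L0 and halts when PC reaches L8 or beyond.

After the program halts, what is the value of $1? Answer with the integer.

14

  step pc=0: andi  $1, $4, 12  regs=(0,8,14,11,11,5)
  step pc=1: beq  $4, $3, L4  cond=T  regs=(0,8,14,11,11,5)
  step pc=2: ori   $1, $1, 15  regs=(0,15,14,11,11,5)
  step pc=4: bne  $1, $5, L6  cond=T  regs=(0,15,14,11,11,5)
  step pc=5: and  $1, $0, $1  regs=(0,0,14,11,11,5)
  step pc=6: xor  $1, $1, $2  regs=(0,14,14,11,11,5)
  step pc=7: nor  $4, $3, $2  regs=(0,14,14,11,65520,5)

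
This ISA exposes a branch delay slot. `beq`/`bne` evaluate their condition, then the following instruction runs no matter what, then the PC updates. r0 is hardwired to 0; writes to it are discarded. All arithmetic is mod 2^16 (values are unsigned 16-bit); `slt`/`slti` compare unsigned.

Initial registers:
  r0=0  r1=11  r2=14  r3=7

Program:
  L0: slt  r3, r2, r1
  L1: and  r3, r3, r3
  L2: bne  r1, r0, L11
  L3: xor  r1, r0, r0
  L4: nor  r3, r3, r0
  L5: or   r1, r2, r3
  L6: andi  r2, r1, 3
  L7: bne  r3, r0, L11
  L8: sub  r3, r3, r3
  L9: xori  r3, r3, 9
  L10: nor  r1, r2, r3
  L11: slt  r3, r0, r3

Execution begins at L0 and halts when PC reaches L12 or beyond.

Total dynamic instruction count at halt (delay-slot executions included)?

5

[0] slt  r3, r2, r1  →  {r0:0, r1:11, r2:14, r3:0}
[1] and  r3, r3, r3  →  {r0:0, r1:11, r2:14, r3:0}
[2] bne  r1, r0, L11  →  {r0:0, r1:11, r2:14, r3:0}  ⟨branch taken⟩
[3] xor  r1, r0, r0  →  {r0:0, r1:0, r2:14, r3:0}
[11] slt  r3, r0, r3  →  {r0:0, r1:0, r2:14, r3:0}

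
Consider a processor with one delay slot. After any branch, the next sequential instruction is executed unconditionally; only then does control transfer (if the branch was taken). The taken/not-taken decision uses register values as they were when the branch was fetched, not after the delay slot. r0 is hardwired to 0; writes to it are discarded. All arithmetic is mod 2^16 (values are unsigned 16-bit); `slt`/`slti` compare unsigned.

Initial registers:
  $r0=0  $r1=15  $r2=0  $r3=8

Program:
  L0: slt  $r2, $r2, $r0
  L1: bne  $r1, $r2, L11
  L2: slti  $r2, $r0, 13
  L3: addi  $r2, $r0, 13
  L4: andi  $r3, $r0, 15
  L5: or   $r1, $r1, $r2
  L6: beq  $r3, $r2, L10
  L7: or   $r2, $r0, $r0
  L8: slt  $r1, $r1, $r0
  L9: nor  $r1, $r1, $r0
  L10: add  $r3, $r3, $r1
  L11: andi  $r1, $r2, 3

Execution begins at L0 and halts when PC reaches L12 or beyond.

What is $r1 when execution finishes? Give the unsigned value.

PC=0  slt  $r2, $r2, $r0     | $r0=0 $r1=15 $r2=0 $r3=8
PC=1  bne  $r1, $r2, L11     | $r0=0 $r1=15 $r2=0 $r3=8  [TAKEN]
PC=2  slti  $r2, $r0, 13     | $r0=0 $r1=15 $r2=1 $r3=8
PC=11 andi  $r1, $r2, 3      | $r0=0 $r1=1 $r2=1 $r3=8

1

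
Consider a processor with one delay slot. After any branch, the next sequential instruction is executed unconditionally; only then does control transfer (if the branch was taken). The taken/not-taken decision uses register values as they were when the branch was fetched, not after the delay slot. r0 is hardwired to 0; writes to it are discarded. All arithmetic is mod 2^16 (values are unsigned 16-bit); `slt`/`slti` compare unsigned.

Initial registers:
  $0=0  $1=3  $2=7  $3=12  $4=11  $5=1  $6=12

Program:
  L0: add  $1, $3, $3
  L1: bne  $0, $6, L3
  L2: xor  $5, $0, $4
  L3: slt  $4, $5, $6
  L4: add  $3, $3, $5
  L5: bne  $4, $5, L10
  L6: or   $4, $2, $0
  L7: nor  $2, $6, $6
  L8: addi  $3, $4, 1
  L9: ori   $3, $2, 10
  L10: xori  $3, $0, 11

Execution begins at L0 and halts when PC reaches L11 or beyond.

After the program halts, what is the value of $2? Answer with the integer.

  step pc=0: add  $1, $3, $3  regs=(0,24,7,12,11,1,12)
  step pc=1: bne  $0, $6, L3  cond=T  regs=(0,24,7,12,11,1,12)
  step pc=2: xor  $5, $0, $4  regs=(0,24,7,12,11,11,12)
  step pc=3: slt  $4, $5, $6  regs=(0,24,7,12,1,11,12)
  step pc=4: add  $3, $3, $5  regs=(0,24,7,23,1,11,12)
  step pc=5: bne  $4, $5, L10  cond=T  regs=(0,24,7,23,1,11,12)
  step pc=6: or   $4, $2, $0  regs=(0,24,7,23,7,11,12)
  step pc=10: xori  $3, $0, 11  regs=(0,24,7,11,7,11,12)

7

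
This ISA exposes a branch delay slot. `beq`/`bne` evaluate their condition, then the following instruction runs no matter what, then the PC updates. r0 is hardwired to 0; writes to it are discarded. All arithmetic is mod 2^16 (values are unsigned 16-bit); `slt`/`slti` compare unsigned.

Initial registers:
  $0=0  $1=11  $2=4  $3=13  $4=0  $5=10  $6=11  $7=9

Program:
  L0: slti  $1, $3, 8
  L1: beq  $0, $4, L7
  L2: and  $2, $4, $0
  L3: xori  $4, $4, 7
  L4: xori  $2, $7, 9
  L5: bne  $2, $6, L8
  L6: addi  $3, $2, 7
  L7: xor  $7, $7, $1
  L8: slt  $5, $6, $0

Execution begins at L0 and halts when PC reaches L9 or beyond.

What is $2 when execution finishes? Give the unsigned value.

0

#0 slti  $1, $3, 8 ; 0/0/4/13/0/10/11/9
#1 beq  $0, $4, L7 ; 0/0/4/13/0/10/11/9 ; →target
#2 and  $2, $4, $0 ; 0/0/0/13/0/10/11/9
#7 xor  $7, $7, $1 ; 0/0/0/13/0/10/11/9
#8 slt  $5, $6, $0 ; 0/0/0/13/0/0/11/9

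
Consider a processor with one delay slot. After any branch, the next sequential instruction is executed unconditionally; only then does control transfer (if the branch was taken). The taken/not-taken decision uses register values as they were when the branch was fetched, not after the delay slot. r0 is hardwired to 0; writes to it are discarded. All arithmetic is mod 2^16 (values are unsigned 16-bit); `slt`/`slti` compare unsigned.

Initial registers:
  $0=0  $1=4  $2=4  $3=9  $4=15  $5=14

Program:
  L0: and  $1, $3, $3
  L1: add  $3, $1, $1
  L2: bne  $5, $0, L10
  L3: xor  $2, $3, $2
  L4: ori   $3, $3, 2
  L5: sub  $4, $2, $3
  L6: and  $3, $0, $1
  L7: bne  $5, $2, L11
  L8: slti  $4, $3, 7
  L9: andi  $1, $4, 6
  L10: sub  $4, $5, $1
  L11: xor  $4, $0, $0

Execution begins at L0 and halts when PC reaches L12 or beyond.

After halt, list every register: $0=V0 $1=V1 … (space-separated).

  step pc=0: and  $1, $3, $3  regs=(0,9,4,9,15,14)
  step pc=1: add  $3, $1, $1  regs=(0,9,4,18,15,14)
  step pc=2: bne  $5, $0, L10  cond=T  regs=(0,9,4,18,15,14)
  step pc=3: xor  $2, $3, $2  regs=(0,9,22,18,15,14)
  step pc=10: sub  $4, $5, $1  regs=(0,9,22,18,5,14)
  step pc=11: xor  $4, $0, $0  regs=(0,9,22,18,0,14)

$0=0 $1=9 $2=22 $3=18 $4=0 $5=14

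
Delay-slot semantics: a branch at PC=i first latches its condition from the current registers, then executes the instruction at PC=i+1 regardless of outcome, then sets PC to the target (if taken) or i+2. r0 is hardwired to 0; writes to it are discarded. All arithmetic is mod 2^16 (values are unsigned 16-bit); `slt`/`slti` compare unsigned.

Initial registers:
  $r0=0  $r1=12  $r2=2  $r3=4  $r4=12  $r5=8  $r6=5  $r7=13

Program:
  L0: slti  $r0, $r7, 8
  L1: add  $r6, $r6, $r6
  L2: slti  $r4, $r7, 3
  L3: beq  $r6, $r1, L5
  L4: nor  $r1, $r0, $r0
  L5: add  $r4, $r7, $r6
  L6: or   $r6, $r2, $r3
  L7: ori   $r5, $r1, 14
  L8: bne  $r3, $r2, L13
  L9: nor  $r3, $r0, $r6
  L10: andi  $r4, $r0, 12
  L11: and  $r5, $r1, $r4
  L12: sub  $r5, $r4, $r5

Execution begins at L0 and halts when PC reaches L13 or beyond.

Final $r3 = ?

PC=0  slti  $r0, $r7, 8      | $r0=0 $r1=12 $r2=2 $r3=4 $r4=12 $r5=8 $r6=5 $r7=13
PC=1  add  $r6, $r6, $r6     | $r0=0 $r1=12 $r2=2 $r3=4 $r4=12 $r5=8 $r6=10 $r7=13
PC=2  slti  $r4, $r7, 3      | $r0=0 $r1=12 $r2=2 $r3=4 $r4=0 $r5=8 $r6=10 $r7=13
PC=3  beq  $r6, $r1, L5      | $r0=0 $r1=12 $r2=2 $r3=4 $r4=0 $r5=8 $r6=10 $r7=13  [not taken]
PC=4  nor  $r1, $r0, $r0     | $r0=0 $r1=65535 $r2=2 $r3=4 $r4=0 $r5=8 $r6=10 $r7=13
PC=5  add  $r4, $r7, $r6     | $r0=0 $r1=65535 $r2=2 $r3=4 $r4=23 $r5=8 $r6=10 $r7=13
PC=6  or   $r6, $r2, $r3     | $r0=0 $r1=65535 $r2=2 $r3=4 $r4=23 $r5=8 $r6=6 $r7=13
PC=7  ori   $r5, $r1, 14     | $r0=0 $r1=65535 $r2=2 $r3=4 $r4=23 $r5=65535 $r6=6 $r7=13
PC=8  bne  $r3, $r2, L13     | $r0=0 $r1=65535 $r2=2 $r3=4 $r4=23 $r5=65535 $r6=6 $r7=13  [TAKEN]
PC=9  nor  $r3, $r0, $r6     | $r0=0 $r1=65535 $r2=2 $r3=65529 $r4=23 $r5=65535 $r6=6 $r7=13

65529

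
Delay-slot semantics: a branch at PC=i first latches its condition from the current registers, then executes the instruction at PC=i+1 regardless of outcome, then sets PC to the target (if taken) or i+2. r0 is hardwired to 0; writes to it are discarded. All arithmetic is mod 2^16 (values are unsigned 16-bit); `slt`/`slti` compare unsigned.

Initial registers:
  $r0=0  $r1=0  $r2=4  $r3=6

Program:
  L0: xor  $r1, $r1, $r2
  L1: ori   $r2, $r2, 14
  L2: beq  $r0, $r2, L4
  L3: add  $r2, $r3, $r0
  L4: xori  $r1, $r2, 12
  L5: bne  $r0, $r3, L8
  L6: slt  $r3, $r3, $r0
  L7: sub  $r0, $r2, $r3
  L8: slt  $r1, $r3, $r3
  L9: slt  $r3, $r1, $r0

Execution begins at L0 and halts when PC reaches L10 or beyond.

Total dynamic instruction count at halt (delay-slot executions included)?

9

  step pc=0: xor  $r1, $r1, $r2  regs=(0,4,4,6)
  step pc=1: ori   $r2, $r2, 14  regs=(0,4,14,6)
  step pc=2: beq  $r0, $r2, L4  cond=F  regs=(0,4,14,6)
  step pc=3: add  $r2, $r3, $r0  regs=(0,4,6,6)
  step pc=4: xori  $r1, $r2, 12  regs=(0,10,6,6)
  step pc=5: bne  $r0, $r3, L8  cond=T  regs=(0,10,6,6)
  step pc=6: slt  $r3, $r3, $r0  regs=(0,10,6,0)
  step pc=8: slt  $r1, $r3, $r3  regs=(0,0,6,0)
  step pc=9: slt  $r3, $r1, $r0  regs=(0,0,6,0)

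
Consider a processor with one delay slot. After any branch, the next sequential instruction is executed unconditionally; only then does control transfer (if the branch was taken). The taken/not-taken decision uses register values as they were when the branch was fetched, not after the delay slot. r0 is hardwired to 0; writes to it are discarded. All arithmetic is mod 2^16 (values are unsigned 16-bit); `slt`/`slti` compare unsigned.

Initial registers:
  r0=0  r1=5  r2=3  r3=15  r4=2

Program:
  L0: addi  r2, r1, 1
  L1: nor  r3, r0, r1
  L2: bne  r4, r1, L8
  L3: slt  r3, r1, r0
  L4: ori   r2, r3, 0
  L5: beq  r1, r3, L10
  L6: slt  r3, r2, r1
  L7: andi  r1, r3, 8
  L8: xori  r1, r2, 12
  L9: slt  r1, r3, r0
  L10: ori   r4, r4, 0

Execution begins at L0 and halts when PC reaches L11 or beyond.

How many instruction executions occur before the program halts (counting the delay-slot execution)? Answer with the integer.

PC=0  addi  r2, r1, 1        | r0=0 r1=5 r2=6 r3=15 r4=2
PC=1  nor  r3, r0, r1        | r0=0 r1=5 r2=6 r3=65530 r4=2
PC=2  bne  r4, r1, L8        | r0=0 r1=5 r2=6 r3=65530 r4=2  [TAKEN]
PC=3  slt  r3, r1, r0        | r0=0 r1=5 r2=6 r3=0 r4=2
PC=8  xori  r1, r2, 12       | r0=0 r1=10 r2=6 r3=0 r4=2
PC=9  slt  r1, r3, r0        | r0=0 r1=0 r2=6 r3=0 r4=2
PC=10 ori   r4, r4, 0        | r0=0 r1=0 r2=6 r3=0 r4=2

7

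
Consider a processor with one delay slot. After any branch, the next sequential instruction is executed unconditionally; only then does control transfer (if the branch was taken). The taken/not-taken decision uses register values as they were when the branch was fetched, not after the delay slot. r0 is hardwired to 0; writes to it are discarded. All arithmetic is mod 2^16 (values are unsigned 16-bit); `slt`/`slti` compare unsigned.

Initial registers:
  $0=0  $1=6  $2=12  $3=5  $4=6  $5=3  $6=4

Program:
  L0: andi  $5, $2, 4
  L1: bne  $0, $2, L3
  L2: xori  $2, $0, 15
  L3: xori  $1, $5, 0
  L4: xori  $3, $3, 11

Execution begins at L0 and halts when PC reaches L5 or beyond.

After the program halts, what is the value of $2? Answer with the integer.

15

PC=0  andi  $5, $2, 4        | $0=0 $1=6 $2=12 $3=5 $4=6 $5=4 $6=4
PC=1  bne  $0, $2, L3        | $0=0 $1=6 $2=12 $3=5 $4=6 $5=4 $6=4  [TAKEN]
PC=2  xori  $2, $0, 15       | $0=0 $1=6 $2=15 $3=5 $4=6 $5=4 $6=4
PC=3  xori  $1, $5, 0        | $0=0 $1=4 $2=15 $3=5 $4=6 $5=4 $6=4
PC=4  xori  $3, $3, 11       | $0=0 $1=4 $2=15 $3=14 $4=6 $5=4 $6=4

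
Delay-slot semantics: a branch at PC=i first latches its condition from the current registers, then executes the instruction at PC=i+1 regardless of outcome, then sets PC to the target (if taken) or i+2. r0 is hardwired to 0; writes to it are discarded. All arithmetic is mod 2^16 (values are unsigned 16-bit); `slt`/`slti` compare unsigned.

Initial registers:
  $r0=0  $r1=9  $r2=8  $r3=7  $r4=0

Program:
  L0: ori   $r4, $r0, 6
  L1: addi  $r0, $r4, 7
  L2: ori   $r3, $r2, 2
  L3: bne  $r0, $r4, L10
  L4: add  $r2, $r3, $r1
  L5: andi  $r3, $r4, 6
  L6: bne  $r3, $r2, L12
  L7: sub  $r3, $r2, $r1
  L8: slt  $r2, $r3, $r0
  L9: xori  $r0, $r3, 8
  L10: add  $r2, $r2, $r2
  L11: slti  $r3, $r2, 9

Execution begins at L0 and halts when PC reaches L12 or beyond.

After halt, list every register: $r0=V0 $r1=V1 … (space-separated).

#0 ori   $r4, $r0, 6 ; 0/9/8/7/6
#1 addi  $r0, $r4, 7 ; 0/9/8/7/6
#2 ori   $r3, $r2, 2 ; 0/9/8/10/6
#3 bne  $r0, $r4, L10 ; 0/9/8/10/6 ; →target
#4 add  $r2, $r3, $r1 ; 0/9/19/10/6
#10 add  $r2, $r2, $r2 ; 0/9/38/10/6
#11 slti  $r3, $r2, 9 ; 0/9/38/0/6

$r0=0 $r1=9 $r2=38 $r3=0 $r4=6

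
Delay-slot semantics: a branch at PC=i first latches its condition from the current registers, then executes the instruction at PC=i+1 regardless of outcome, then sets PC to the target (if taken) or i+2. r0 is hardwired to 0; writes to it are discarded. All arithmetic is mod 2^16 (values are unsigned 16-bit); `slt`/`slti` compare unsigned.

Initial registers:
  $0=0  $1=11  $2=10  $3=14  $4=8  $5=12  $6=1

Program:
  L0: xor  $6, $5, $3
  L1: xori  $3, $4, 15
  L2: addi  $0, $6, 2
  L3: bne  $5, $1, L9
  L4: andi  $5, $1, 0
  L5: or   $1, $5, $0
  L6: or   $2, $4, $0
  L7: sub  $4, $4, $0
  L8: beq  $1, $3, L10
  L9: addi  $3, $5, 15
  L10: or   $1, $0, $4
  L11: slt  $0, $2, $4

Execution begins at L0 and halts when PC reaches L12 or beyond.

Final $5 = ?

  step pc=0: xor  $6, $5, $3  regs=(0,11,10,14,8,12,2)
  step pc=1: xori  $3, $4, 15  regs=(0,11,10,7,8,12,2)
  step pc=2: addi  $0, $6, 2  regs=(0,11,10,7,8,12,2)
  step pc=3: bne  $5, $1, L9  cond=T  regs=(0,11,10,7,8,12,2)
  step pc=4: andi  $5, $1, 0  regs=(0,11,10,7,8,0,2)
  step pc=9: addi  $3, $5, 15  regs=(0,11,10,15,8,0,2)
  step pc=10: or   $1, $0, $4  regs=(0,8,10,15,8,0,2)
  step pc=11: slt  $0, $2, $4  regs=(0,8,10,15,8,0,2)

0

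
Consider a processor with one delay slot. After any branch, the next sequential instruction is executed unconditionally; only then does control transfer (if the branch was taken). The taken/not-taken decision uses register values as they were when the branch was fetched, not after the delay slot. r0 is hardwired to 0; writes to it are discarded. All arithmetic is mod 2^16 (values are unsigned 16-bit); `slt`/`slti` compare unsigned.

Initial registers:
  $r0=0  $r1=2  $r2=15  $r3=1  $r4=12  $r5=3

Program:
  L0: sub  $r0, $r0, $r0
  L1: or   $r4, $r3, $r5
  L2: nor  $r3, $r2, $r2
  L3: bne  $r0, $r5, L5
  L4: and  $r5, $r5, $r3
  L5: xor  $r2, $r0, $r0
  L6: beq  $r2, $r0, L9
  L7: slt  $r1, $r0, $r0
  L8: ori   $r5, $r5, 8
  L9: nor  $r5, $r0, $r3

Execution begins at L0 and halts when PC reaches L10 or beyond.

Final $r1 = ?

0

  step pc=0: sub  $r0, $r0, $r0  regs=(0,2,15,1,12,3)
  step pc=1: or   $r4, $r3, $r5  regs=(0,2,15,1,3,3)
  step pc=2: nor  $r3, $r2, $r2  regs=(0,2,15,65520,3,3)
  step pc=3: bne  $r0, $r5, L5  cond=T  regs=(0,2,15,65520,3,3)
  step pc=4: and  $r5, $r5, $r3  regs=(0,2,15,65520,3,0)
  step pc=5: xor  $r2, $r0, $r0  regs=(0,2,0,65520,3,0)
  step pc=6: beq  $r2, $r0, L9  cond=T  regs=(0,2,0,65520,3,0)
  step pc=7: slt  $r1, $r0, $r0  regs=(0,0,0,65520,3,0)
  step pc=9: nor  $r5, $r0, $r3  regs=(0,0,0,65520,3,15)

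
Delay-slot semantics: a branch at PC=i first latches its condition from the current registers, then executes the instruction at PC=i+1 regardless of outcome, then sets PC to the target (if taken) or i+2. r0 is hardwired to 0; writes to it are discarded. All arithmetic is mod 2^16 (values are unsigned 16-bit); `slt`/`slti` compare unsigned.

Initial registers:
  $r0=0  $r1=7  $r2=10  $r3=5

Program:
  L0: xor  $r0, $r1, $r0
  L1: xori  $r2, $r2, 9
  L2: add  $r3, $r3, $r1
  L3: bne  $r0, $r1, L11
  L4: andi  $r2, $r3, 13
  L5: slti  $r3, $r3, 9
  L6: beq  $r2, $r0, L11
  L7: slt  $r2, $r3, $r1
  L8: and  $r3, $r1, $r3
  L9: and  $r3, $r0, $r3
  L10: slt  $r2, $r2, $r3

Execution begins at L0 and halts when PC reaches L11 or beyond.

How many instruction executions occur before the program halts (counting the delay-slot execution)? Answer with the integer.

PC=0  xor  $r0, $r1, $r0     | $r0=0 $r1=7 $r2=10 $r3=5
PC=1  xori  $r2, $r2, 9      | $r0=0 $r1=7 $r2=3 $r3=5
PC=2  add  $r3, $r3, $r1     | $r0=0 $r1=7 $r2=3 $r3=12
PC=3  bne  $r0, $r1, L11     | $r0=0 $r1=7 $r2=3 $r3=12  [TAKEN]
PC=4  andi  $r2, $r3, 13     | $r0=0 $r1=7 $r2=12 $r3=12

5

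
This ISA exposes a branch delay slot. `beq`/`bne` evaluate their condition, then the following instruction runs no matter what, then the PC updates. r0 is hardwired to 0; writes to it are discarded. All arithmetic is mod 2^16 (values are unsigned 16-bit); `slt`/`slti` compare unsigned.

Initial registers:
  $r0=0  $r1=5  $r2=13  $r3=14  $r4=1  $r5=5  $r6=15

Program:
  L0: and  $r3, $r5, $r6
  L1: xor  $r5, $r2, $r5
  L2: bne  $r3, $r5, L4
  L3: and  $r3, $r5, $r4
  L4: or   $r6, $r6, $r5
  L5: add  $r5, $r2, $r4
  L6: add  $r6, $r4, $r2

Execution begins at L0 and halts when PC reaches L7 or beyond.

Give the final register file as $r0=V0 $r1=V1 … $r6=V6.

$r0=0 $r1=5 $r2=13 $r3=0 $r4=1 $r5=14 $r6=14

  step pc=0: and  $r3, $r5, $r6  regs=(0,5,13,5,1,5,15)
  step pc=1: xor  $r5, $r2, $r5  regs=(0,5,13,5,1,8,15)
  step pc=2: bne  $r3, $r5, L4  cond=T  regs=(0,5,13,5,1,8,15)
  step pc=3: and  $r3, $r5, $r4  regs=(0,5,13,0,1,8,15)
  step pc=4: or   $r6, $r6, $r5  regs=(0,5,13,0,1,8,15)
  step pc=5: add  $r5, $r2, $r4  regs=(0,5,13,0,1,14,15)
  step pc=6: add  $r6, $r4, $r2  regs=(0,5,13,0,1,14,14)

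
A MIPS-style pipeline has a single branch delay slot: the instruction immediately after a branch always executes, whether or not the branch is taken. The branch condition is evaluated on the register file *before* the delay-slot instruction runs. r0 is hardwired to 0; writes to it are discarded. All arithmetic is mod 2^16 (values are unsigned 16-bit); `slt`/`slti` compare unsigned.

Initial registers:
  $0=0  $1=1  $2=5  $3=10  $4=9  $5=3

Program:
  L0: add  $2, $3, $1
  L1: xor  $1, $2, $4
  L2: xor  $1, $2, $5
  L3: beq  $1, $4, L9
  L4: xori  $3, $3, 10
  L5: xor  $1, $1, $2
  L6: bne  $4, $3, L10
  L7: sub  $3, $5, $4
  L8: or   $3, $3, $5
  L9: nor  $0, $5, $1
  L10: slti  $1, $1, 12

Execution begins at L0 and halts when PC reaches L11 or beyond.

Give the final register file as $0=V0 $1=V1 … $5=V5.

#0 add  $2, $3, $1 ; 0/1/11/10/9/3
#1 xor  $1, $2, $4 ; 0/2/11/10/9/3
#2 xor  $1, $2, $5 ; 0/8/11/10/9/3
#3 beq  $1, $4, L9 ; 0/8/11/10/9/3 ; →fallthru
#4 xori  $3, $3, 10 ; 0/8/11/0/9/3
#5 xor  $1, $1, $2 ; 0/3/11/0/9/3
#6 bne  $4, $3, L10 ; 0/3/11/0/9/3 ; →target
#7 sub  $3, $5, $4 ; 0/3/11/65530/9/3
#10 slti  $1, $1, 12 ; 0/1/11/65530/9/3

$0=0 $1=1 $2=11 $3=65530 $4=9 $5=3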